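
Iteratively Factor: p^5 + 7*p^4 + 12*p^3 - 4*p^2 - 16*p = (p + 4)*(p^4 + 3*p^3 - 4*p) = (p - 1)*(p + 4)*(p^3 + 4*p^2 + 4*p) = (p - 1)*(p + 2)*(p + 4)*(p^2 + 2*p) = (p - 1)*(p + 2)^2*(p + 4)*(p)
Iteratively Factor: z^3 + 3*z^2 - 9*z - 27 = (z - 3)*(z^2 + 6*z + 9) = (z - 3)*(z + 3)*(z + 3)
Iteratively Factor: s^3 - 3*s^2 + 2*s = (s - 2)*(s^2 - s) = s*(s - 2)*(s - 1)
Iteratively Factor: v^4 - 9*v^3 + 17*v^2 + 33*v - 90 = (v - 3)*(v^3 - 6*v^2 - v + 30) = (v - 3)^2*(v^2 - 3*v - 10) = (v - 5)*(v - 3)^2*(v + 2)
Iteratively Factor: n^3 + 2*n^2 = (n + 2)*(n^2) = n*(n + 2)*(n)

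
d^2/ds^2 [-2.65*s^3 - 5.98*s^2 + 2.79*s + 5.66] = -15.9*s - 11.96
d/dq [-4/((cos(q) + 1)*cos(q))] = -(4*sin(q)/cos(q)^2 + 8*tan(q))/(cos(q) + 1)^2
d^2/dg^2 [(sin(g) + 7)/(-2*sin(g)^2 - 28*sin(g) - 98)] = (sin(g)^2 - 7*sin(g) - 2)/(2*(sin(g) + 7)^3)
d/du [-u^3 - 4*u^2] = u*(-3*u - 8)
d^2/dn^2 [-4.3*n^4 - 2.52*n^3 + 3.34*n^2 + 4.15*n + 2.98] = -51.6*n^2 - 15.12*n + 6.68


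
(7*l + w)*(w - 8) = 7*l*w - 56*l + w^2 - 8*w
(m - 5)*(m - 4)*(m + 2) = m^3 - 7*m^2 + 2*m + 40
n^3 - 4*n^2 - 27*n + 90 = (n - 6)*(n - 3)*(n + 5)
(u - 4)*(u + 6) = u^2 + 2*u - 24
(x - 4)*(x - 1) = x^2 - 5*x + 4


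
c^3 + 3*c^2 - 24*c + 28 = (c - 2)^2*(c + 7)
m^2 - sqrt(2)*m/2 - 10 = (m - 5*sqrt(2)/2)*(m + 2*sqrt(2))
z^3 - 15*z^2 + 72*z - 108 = (z - 6)^2*(z - 3)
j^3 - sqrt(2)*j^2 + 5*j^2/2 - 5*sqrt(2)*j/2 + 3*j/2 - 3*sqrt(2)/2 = (j + 1)*(j + 3/2)*(j - sqrt(2))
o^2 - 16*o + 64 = (o - 8)^2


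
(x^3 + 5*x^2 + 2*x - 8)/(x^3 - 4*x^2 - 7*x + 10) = (x + 4)/(x - 5)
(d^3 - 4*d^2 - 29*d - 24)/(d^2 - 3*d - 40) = (d^2 + 4*d + 3)/(d + 5)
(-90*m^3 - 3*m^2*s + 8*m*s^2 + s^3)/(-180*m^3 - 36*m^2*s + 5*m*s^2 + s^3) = (-3*m + s)/(-6*m + s)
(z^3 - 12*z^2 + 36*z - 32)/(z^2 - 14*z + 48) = (z^2 - 4*z + 4)/(z - 6)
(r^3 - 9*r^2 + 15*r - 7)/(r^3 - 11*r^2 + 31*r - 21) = (r - 1)/(r - 3)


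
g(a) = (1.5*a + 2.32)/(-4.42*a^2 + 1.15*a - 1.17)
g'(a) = (1.5*a + 2.32)*(8.84*a - 1.15)/(-4.42*a^2 + 1.15*a - 1.17)^2 + 1.5/(-4.42*a^2 + 1.15*a - 1.17)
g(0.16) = -2.33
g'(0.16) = -0.80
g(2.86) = -0.19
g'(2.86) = 0.09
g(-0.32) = -0.92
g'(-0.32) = -2.60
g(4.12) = -0.12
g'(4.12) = 0.04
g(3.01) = -0.18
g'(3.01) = 0.08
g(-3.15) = 0.05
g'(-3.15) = -0.00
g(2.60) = -0.22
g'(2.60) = 0.12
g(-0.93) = -0.15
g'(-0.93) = -0.48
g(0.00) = -1.98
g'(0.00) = -3.23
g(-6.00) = 0.04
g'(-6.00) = 0.00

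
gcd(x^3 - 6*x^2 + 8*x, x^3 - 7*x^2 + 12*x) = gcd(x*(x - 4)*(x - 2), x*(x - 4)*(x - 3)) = x^2 - 4*x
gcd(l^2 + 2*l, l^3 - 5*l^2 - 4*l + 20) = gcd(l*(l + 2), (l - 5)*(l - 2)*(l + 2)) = l + 2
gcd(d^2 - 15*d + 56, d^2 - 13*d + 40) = d - 8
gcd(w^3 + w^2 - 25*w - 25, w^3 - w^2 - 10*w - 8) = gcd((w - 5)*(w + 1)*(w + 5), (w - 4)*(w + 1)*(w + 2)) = w + 1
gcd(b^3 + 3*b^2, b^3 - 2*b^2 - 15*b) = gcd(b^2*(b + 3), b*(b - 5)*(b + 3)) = b^2 + 3*b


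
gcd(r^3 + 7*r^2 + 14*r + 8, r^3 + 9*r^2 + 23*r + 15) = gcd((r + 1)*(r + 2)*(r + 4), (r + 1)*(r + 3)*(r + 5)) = r + 1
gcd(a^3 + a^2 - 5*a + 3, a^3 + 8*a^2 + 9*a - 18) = a^2 + 2*a - 3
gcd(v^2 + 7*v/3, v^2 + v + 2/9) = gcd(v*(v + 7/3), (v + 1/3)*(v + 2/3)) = 1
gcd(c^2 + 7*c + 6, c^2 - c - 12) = 1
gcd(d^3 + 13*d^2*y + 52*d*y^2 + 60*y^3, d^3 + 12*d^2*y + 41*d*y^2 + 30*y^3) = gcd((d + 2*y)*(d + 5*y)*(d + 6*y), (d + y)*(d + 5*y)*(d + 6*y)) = d^2 + 11*d*y + 30*y^2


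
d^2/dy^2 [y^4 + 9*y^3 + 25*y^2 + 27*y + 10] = 12*y^2 + 54*y + 50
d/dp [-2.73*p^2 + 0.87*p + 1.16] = 0.87 - 5.46*p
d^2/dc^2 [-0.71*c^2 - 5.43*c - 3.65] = -1.42000000000000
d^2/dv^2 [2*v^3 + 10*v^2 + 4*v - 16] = 12*v + 20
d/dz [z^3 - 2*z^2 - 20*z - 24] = 3*z^2 - 4*z - 20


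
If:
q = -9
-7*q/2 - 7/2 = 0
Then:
No Solution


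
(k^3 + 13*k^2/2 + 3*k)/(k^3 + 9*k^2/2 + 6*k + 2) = k*(k + 6)/(k^2 + 4*k + 4)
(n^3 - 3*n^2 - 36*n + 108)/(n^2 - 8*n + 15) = (n^2 - 36)/(n - 5)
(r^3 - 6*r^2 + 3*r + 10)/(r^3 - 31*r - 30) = (r^2 - 7*r + 10)/(r^2 - r - 30)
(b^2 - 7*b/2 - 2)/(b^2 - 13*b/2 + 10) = (2*b + 1)/(2*b - 5)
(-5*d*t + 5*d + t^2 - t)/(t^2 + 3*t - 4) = (-5*d + t)/(t + 4)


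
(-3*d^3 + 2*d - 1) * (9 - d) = 3*d^4 - 27*d^3 - 2*d^2 + 19*d - 9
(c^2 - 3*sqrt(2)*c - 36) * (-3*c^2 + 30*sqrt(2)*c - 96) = -3*c^4 + 39*sqrt(2)*c^3 - 168*c^2 - 792*sqrt(2)*c + 3456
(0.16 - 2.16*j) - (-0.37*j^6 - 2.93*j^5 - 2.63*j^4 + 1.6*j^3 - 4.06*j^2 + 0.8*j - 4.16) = 0.37*j^6 + 2.93*j^5 + 2.63*j^4 - 1.6*j^3 + 4.06*j^2 - 2.96*j + 4.32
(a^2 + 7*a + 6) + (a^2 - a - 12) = 2*a^2 + 6*a - 6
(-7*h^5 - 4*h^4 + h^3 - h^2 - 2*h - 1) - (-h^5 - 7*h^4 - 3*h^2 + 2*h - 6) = -6*h^5 + 3*h^4 + h^3 + 2*h^2 - 4*h + 5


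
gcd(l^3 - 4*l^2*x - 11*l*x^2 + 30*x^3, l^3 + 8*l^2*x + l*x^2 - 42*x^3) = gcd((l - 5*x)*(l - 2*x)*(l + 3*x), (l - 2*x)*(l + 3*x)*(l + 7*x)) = -l^2 - l*x + 6*x^2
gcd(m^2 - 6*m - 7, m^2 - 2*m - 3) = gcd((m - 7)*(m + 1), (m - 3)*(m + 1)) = m + 1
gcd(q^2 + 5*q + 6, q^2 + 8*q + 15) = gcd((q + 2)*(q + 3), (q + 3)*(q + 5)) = q + 3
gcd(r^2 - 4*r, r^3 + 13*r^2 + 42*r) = r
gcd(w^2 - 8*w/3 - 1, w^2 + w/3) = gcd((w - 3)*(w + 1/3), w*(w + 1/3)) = w + 1/3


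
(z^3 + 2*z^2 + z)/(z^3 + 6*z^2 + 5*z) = (z + 1)/(z + 5)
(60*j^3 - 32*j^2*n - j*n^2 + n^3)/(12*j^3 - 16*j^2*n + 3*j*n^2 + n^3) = (5*j - n)/(j - n)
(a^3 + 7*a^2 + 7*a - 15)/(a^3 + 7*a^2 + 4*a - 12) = (a^2 + 8*a + 15)/(a^2 + 8*a + 12)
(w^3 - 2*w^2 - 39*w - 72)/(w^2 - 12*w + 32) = (w^2 + 6*w + 9)/(w - 4)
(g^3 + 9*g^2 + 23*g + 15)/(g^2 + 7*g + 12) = (g^2 + 6*g + 5)/(g + 4)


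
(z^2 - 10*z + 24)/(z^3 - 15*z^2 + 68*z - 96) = (z - 6)/(z^2 - 11*z + 24)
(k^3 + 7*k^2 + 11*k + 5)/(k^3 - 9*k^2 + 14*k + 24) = (k^2 + 6*k + 5)/(k^2 - 10*k + 24)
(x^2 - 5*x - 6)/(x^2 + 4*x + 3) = (x - 6)/(x + 3)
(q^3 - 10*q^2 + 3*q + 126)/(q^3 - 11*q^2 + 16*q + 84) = (q + 3)/(q + 2)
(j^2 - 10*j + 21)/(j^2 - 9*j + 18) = (j - 7)/(j - 6)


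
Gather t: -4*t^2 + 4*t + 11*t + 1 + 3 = -4*t^2 + 15*t + 4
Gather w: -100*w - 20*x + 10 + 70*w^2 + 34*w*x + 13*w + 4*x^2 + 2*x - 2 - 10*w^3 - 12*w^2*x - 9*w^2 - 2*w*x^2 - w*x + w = -10*w^3 + w^2*(61 - 12*x) + w*(-2*x^2 + 33*x - 86) + 4*x^2 - 18*x + 8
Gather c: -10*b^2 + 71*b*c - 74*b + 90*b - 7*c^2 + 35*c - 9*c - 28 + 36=-10*b^2 + 16*b - 7*c^2 + c*(71*b + 26) + 8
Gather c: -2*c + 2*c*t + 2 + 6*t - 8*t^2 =c*(2*t - 2) - 8*t^2 + 6*t + 2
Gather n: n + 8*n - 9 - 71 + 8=9*n - 72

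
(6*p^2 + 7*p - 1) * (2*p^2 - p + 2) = 12*p^4 + 8*p^3 + 3*p^2 + 15*p - 2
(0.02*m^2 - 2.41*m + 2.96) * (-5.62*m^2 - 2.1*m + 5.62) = -0.1124*m^4 + 13.5022*m^3 - 11.4618*m^2 - 19.7602*m + 16.6352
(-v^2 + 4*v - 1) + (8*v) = -v^2 + 12*v - 1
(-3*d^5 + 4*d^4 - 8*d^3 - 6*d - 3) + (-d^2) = -3*d^5 + 4*d^4 - 8*d^3 - d^2 - 6*d - 3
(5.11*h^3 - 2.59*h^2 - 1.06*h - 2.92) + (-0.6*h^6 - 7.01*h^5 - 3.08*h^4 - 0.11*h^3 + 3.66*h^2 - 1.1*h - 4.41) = -0.6*h^6 - 7.01*h^5 - 3.08*h^4 + 5.0*h^3 + 1.07*h^2 - 2.16*h - 7.33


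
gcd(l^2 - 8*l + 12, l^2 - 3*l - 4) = 1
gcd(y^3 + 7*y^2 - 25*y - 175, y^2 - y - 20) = y - 5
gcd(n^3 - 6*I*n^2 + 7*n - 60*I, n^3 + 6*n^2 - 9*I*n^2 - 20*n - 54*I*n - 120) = n^2 - 9*I*n - 20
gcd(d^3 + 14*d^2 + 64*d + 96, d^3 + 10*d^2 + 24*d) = d^2 + 10*d + 24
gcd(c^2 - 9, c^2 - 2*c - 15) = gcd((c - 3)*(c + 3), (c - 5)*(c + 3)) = c + 3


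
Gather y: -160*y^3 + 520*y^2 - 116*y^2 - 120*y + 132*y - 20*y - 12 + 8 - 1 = -160*y^3 + 404*y^2 - 8*y - 5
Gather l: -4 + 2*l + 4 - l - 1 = l - 1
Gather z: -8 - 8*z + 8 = -8*z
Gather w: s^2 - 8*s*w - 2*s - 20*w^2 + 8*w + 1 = s^2 - 2*s - 20*w^2 + w*(8 - 8*s) + 1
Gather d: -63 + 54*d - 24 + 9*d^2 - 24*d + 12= 9*d^2 + 30*d - 75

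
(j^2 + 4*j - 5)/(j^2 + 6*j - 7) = (j + 5)/(j + 7)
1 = 1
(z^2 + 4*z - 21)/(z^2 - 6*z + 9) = (z + 7)/(z - 3)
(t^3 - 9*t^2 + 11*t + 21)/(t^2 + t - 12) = (t^2 - 6*t - 7)/(t + 4)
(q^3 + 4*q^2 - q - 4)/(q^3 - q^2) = 1 + 5/q + 4/q^2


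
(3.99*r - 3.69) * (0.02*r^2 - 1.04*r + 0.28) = 0.0798*r^3 - 4.2234*r^2 + 4.9548*r - 1.0332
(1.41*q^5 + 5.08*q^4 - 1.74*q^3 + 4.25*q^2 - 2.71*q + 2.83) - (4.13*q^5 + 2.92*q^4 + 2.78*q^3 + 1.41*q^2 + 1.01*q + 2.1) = -2.72*q^5 + 2.16*q^4 - 4.52*q^3 + 2.84*q^2 - 3.72*q + 0.73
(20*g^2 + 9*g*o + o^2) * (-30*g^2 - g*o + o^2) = -600*g^4 - 290*g^3*o - 19*g^2*o^2 + 8*g*o^3 + o^4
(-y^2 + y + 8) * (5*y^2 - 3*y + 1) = -5*y^4 + 8*y^3 + 36*y^2 - 23*y + 8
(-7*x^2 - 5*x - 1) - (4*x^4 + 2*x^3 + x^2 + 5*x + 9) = -4*x^4 - 2*x^3 - 8*x^2 - 10*x - 10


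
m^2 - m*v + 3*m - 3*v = (m + 3)*(m - v)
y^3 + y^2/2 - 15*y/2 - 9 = (y - 3)*(y + 3/2)*(y + 2)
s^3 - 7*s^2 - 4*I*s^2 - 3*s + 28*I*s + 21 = (s - 7)*(s - 3*I)*(s - I)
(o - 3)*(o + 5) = o^2 + 2*o - 15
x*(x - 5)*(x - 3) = x^3 - 8*x^2 + 15*x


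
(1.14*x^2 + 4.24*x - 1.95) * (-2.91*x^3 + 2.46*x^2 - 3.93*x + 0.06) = -3.3174*x^5 - 9.534*x^4 + 11.6247*x^3 - 21.3918*x^2 + 7.9179*x - 0.117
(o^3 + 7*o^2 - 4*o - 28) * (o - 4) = o^4 + 3*o^3 - 32*o^2 - 12*o + 112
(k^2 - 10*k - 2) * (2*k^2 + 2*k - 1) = 2*k^4 - 18*k^3 - 25*k^2 + 6*k + 2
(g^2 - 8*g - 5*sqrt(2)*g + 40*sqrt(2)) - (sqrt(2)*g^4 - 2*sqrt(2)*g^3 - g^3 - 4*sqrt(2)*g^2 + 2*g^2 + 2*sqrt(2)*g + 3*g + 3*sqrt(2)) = -sqrt(2)*g^4 + g^3 + 2*sqrt(2)*g^3 - g^2 + 4*sqrt(2)*g^2 - 11*g - 7*sqrt(2)*g + 37*sqrt(2)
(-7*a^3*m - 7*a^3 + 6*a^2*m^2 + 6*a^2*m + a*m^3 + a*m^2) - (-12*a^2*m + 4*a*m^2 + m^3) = -7*a^3*m - 7*a^3 + 6*a^2*m^2 + 18*a^2*m + a*m^3 - 3*a*m^2 - m^3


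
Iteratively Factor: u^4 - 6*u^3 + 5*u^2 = (u - 5)*(u^3 - u^2) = u*(u - 5)*(u^2 - u) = u*(u - 5)*(u - 1)*(u)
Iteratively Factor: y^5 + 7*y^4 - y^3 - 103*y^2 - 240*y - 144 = (y + 3)*(y^4 + 4*y^3 - 13*y^2 - 64*y - 48) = (y - 4)*(y + 3)*(y^3 + 8*y^2 + 19*y + 12) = (y - 4)*(y + 3)*(y + 4)*(y^2 + 4*y + 3) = (y - 4)*(y + 1)*(y + 3)*(y + 4)*(y + 3)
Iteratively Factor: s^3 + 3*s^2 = (s)*(s^2 + 3*s) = s*(s + 3)*(s)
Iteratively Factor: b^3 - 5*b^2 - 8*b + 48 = (b + 3)*(b^2 - 8*b + 16) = (b - 4)*(b + 3)*(b - 4)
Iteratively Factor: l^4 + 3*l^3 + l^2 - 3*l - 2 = (l + 2)*(l^3 + l^2 - l - 1) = (l + 1)*(l + 2)*(l^2 - 1) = (l - 1)*(l + 1)*(l + 2)*(l + 1)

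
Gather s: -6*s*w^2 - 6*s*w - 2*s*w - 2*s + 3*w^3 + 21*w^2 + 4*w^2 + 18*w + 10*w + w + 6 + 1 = s*(-6*w^2 - 8*w - 2) + 3*w^3 + 25*w^2 + 29*w + 7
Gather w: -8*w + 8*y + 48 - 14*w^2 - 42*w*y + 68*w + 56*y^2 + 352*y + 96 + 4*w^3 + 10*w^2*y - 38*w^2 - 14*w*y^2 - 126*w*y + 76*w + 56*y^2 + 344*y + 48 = 4*w^3 + w^2*(10*y - 52) + w*(-14*y^2 - 168*y + 136) + 112*y^2 + 704*y + 192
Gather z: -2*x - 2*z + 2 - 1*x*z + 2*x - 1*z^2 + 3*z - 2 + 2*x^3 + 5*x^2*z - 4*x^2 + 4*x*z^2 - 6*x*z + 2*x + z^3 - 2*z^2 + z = 2*x^3 - 4*x^2 + 2*x + z^3 + z^2*(4*x - 3) + z*(5*x^2 - 7*x + 2)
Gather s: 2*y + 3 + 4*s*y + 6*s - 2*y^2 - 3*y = s*(4*y + 6) - 2*y^2 - y + 3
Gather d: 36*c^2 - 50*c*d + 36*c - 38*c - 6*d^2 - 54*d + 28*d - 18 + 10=36*c^2 - 2*c - 6*d^2 + d*(-50*c - 26) - 8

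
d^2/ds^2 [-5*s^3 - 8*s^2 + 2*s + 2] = -30*s - 16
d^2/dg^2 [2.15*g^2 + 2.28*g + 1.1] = 4.30000000000000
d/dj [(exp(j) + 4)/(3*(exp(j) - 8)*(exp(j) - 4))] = (-exp(2*j) - 8*exp(j) + 80)*exp(j)/(3*(exp(4*j) - 24*exp(3*j) + 208*exp(2*j) - 768*exp(j) + 1024))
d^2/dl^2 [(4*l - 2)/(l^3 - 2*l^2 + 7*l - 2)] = 4*((2*l - 1)*(3*l^2 - 4*l + 7)^2 + (-6*l^2 + 8*l - (2*l - 1)*(3*l - 2) - 14)*(l^3 - 2*l^2 + 7*l - 2))/(l^3 - 2*l^2 + 7*l - 2)^3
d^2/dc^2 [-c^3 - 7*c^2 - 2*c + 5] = -6*c - 14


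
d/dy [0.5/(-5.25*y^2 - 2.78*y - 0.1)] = (5.25*y + 1.39)/(5.25*y^2 + 2.78*y + 0.1)^2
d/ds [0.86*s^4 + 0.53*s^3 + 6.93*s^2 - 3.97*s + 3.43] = 3.44*s^3 + 1.59*s^2 + 13.86*s - 3.97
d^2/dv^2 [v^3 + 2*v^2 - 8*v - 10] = 6*v + 4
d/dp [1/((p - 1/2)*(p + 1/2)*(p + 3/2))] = 16*(-12*p^2 - 12*p + 1)/(64*p^6 + 192*p^5 + 112*p^4 - 96*p^3 - 68*p^2 + 12*p + 9)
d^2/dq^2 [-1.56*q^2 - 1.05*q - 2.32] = -3.12000000000000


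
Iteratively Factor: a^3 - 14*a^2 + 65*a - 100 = (a - 5)*(a^2 - 9*a + 20) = (a - 5)*(a - 4)*(a - 5)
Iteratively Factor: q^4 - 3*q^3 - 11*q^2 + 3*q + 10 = (q + 2)*(q^3 - 5*q^2 - q + 5) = (q + 1)*(q + 2)*(q^2 - 6*q + 5) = (q - 5)*(q + 1)*(q + 2)*(q - 1)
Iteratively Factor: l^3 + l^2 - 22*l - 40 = (l + 2)*(l^2 - l - 20) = (l + 2)*(l + 4)*(l - 5)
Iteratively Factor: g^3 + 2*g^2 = (g + 2)*(g^2) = g*(g + 2)*(g)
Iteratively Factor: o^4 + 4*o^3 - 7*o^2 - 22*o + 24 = (o + 3)*(o^3 + o^2 - 10*o + 8) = (o - 2)*(o + 3)*(o^2 + 3*o - 4) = (o - 2)*(o - 1)*(o + 3)*(o + 4)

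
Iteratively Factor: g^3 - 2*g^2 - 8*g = (g)*(g^2 - 2*g - 8) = g*(g - 4)*(g + 2)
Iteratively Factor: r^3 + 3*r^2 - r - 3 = (r - 1)*(r^2 + 4*r + 3) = (r - 1)*(r + 1)*(r + 3)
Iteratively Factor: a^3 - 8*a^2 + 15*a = (a - 5)*(a^2 - 3*a) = (a - 5)*(a - 3)*(a)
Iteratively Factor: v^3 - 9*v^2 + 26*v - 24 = (v - 4)*(v^2 - 5*v + 6) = (v - 4)*(v - 2)*(v - 3)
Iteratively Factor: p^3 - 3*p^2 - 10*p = (p - 5)*(p^2 + 2*p) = (p - 5)*(p + 2)*(p)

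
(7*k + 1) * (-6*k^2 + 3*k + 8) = -42*k^3 + 15*k^2 + 59*k + 8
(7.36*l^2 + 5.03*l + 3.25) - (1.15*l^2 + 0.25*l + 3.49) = 6.21*l^2 + 4.78*l - 0.24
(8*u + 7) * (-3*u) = -24*u^2 - 21*u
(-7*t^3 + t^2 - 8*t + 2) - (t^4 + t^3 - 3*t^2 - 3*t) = -t^4 - 8*t^3 + 4*t^2 - 5*t + 2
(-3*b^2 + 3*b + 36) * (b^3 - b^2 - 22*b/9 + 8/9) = -3*b^5 + 6*b^4 + 121*b^3/3 - 46*b^2 - 256*b/3 + 32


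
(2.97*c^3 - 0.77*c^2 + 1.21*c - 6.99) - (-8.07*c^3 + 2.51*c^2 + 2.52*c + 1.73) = 11.04*c^3 - 3.28*c^2 - 1.31*c - 8.72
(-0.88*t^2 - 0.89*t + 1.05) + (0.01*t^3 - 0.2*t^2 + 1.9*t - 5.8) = 0.01*t^3 - 1.08*t^2 + 1.01*t - 4.75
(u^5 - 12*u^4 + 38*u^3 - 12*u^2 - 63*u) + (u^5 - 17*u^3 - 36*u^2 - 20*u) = 2*u^5 - 12*u^4 + 21*u^3 - 48*u^2 - 83*u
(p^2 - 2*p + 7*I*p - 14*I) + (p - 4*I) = p^2 - p + 7*I*p - 18*I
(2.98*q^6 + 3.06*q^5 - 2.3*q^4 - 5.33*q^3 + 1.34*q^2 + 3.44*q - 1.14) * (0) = 0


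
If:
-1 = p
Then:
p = -1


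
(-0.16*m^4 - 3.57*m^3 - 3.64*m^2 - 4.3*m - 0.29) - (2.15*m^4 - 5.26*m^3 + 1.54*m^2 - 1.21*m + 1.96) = -2.31*m^4 + 1.69*m^3 - 5.18*m^2 - 3.09*m - 2.25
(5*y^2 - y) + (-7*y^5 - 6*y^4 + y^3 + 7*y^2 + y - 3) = -7*y^5 - 6*y^4 + y^3 + 12*y^2 - 3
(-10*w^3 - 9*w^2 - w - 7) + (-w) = -10*w^3 - 9*w^2 - 2*w - 7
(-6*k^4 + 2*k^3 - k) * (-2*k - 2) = 12*k^5 + 8*k^4 - 4*k^3 + 2*k^2 + 2*k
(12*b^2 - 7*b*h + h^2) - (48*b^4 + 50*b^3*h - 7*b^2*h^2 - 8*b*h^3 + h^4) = -48*b^4 - 50*b^3*h + 7*b^2*h^2 + 12*b^2 + 8*b*h^3 - 7*b*h - h^4 + h^2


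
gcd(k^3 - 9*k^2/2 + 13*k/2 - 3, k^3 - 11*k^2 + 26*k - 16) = k^2 - 3*k + 2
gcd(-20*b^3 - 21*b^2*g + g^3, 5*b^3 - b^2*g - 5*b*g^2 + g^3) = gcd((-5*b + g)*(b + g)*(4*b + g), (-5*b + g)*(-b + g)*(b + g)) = 5*b^2 + 4*b*g - g^2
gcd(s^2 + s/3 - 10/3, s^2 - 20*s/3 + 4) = 1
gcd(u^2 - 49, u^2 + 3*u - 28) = u + 7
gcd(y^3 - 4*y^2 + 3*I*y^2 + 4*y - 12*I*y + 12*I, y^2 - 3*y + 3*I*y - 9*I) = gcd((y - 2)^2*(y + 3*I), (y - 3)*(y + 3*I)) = y + 3*I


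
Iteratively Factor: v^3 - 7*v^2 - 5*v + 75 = (v - 5)*(v^2 - 2*v - 15) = (v - 5)^2*(v + 3)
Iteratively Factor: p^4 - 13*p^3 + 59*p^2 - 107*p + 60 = (p - 4)*(p^3 - 9*p^2 + 23*p - 15) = (p - 5)*(p - 4)*(p^2 - 4*p + 3) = (p - 5)*(p - 4)*(p - 1)*(p - 3)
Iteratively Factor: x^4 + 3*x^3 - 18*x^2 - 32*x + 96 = (x + 4)*(x^3 - x^2 - 14*x + 24) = (x + 4)^2*(x^2 - 5*x + 6) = (x - 3)*(x + 4)^2*(x - 2)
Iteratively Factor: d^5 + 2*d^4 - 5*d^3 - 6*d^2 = (d + 3)*(d^4 - d^3 - 2*d^2) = d*(d + 3)*(d^3 - d^2 - 2*d) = d*(d - 2)*(d + 3)*(d^2 + d) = d^2*(d - 2)*(d + 3)*(d + 1)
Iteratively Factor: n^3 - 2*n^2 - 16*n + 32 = (n + 4)*(n^2 - 6*n + 8) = (n - 4)*(n + 4)*(n - 2)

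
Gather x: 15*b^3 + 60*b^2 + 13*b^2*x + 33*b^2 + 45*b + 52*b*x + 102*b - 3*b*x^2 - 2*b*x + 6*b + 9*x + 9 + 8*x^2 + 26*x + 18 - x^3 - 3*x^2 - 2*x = 15*b^3 + 93*b^2 + 153*b - x^3 + x^2*(5 - 3*b) + x*(13*b^2 + 50*b + 33) + 27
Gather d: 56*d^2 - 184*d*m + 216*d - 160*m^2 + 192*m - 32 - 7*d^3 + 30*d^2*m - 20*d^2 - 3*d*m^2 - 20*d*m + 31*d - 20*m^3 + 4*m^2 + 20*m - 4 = -7*d^3 + d^2*(30*m + 36) + d*(-3*m^2 - 204*m + 247) - 20*m^3 - 156*m^2 + 212*m - 36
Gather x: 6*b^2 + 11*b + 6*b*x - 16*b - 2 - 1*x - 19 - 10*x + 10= 6*b^2 - 5*b + x*(6*b - 11) - 11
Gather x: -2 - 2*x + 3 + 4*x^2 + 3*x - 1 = 4*x^2 + x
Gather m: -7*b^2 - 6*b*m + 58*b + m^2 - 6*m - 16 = -7*b^2 + 58*b + m^2 + m*(-6*b - 6) - 16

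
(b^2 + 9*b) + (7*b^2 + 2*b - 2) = 8*b^2 + 11*b - 2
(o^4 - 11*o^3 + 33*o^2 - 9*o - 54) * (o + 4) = o^5 - 7*o^4 - 11*o^3 + 123*o^2 - 90*o - 216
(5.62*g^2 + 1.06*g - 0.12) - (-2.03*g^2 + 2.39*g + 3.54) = 7.65*g^2 - 1.33*g - 3.66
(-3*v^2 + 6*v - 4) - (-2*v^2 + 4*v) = -v^2 + 2*v - 4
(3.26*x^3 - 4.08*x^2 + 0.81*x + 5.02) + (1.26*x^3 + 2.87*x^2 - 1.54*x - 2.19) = 4.52*x^3 - 1.21*x^2 - 0.73*x + 2.83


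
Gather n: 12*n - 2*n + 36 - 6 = 10*n + 30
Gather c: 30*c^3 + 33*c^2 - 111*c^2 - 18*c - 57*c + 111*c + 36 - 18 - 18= 30*c^3 - 78*c^2 + 36*c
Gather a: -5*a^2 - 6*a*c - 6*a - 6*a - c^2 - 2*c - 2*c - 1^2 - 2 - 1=-5*a^2 + a*(-6*c - 12) - c^2 - 4*c - 4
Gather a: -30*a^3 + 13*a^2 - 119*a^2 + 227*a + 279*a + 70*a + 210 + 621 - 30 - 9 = -30*a^3 - 106*a^2 + 576*a + 792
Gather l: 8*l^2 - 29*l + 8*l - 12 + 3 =8*l^2 - 21*l - 9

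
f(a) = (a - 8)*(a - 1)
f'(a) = 2*a - 9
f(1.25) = -1.69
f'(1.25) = -6.50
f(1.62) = -3.96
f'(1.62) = -5.76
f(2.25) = -7.19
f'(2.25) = -4.50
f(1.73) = -4.58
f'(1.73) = -5.54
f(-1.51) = 23.87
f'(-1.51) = -12.02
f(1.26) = -1.75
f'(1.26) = -6.48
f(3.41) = -11.06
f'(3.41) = -2.18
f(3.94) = -11.94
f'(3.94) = -1.12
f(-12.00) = 260.00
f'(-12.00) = -33.00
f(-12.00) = 260.00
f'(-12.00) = -33.00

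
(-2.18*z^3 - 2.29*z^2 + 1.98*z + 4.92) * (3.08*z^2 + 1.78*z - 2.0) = -6.7144*z^5 - 10.9336*z^4 + 6.3822*z^3 + 23.258*z^2 + 4.7976*z - 9.84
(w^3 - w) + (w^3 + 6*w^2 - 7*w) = 2*w^3 + 6*w^2 - 8*w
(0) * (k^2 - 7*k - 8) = 0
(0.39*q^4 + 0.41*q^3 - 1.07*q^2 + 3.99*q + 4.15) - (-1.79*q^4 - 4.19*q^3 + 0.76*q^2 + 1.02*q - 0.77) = 2.18*q^4 + 4.6*q^3 - 1.83*q^2 + 2.97*q + 4.92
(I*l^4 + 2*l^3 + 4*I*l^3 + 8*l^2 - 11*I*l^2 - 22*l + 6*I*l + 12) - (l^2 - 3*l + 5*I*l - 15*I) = I*l^4 + 2*l^3 + 4*I*l^3 + 7*l^2 - 11*I*l^2 - 19*l + I*l + 12 + 15*I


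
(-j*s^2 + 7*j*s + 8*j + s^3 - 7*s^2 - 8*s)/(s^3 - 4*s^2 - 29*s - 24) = (-j + s)/(s + 3)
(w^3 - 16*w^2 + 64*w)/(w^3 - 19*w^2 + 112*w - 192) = w/(w - 3)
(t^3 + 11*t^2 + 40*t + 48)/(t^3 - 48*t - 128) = (t + 3)/(t - 8)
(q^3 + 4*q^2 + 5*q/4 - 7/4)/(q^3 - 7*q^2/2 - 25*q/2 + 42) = (2*q^2 + q - 1)/(2*(q^2 - 7*q + 12))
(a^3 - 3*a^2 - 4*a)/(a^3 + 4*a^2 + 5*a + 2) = a*(a - 4)/(a^2 + 3*a + 2)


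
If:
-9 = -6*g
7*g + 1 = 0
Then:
No Solution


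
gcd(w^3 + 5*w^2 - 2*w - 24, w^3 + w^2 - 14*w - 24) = w + 3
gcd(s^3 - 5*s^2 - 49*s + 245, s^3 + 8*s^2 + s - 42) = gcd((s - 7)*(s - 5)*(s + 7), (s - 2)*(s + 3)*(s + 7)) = s + 7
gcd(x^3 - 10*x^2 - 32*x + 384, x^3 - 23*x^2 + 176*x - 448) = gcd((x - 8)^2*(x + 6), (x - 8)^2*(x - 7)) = x^2 - 16*x + 64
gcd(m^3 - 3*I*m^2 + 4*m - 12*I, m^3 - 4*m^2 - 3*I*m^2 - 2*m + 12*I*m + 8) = m - 2*I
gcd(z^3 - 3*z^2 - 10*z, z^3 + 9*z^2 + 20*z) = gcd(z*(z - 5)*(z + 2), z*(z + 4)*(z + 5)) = z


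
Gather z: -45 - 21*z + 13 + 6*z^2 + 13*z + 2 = 6*z^2 - 8*z - 30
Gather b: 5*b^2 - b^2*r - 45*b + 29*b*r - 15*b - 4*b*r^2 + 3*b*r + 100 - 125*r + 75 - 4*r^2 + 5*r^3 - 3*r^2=b^2*(5 - r) + b*(-4*r^2 + 32*r - 60) + 5*r^3 - 7*r^2 - 125*r + 175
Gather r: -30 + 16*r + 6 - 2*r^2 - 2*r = -2*r^2 + 14*r - 24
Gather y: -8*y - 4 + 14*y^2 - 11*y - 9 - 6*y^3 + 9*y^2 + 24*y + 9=-6*y^3 + 23*y^2 + 5*y - 4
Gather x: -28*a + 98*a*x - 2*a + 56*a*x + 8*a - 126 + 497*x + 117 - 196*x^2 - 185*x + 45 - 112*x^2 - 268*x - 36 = -22*a - 308*x^2 + x*(154*a + 44)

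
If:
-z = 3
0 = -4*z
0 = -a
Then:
No Solution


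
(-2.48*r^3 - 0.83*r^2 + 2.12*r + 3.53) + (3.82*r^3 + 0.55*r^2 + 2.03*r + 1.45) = 1.34*r^3 - 0.28*r^2 + 4.15*r + 4.98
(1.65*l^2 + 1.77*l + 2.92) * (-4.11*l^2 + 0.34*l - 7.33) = -6.7815*l^4 - 6.7137*l^3 - 23.4939*l^2 - 11.9813*l - 21.4036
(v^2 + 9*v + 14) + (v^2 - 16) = 2*v^2 + 9*v - 2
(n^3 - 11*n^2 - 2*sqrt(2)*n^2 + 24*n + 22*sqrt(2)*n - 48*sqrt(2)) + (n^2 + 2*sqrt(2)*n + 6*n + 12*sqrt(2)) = n^3 - 10*n^2 - 2*sqrt(2)*n^2 + 30*n + 24*sqrt(2)*n - 36*sqrt(2)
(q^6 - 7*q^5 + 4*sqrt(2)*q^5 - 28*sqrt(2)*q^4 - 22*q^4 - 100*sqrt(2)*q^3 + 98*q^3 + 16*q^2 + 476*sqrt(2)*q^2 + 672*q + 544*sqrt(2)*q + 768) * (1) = q^6 - 7*q^5 + 4*sqrt(2)*q^5 - 28*sqrt(2)*q^4 - 22*q^4 - 100*sqrt(2)*q^3 + 98*q^3 + 16*q^2 + 476*sqrt(2)*q^2 + 672*q + 544*sqrt(2)*q + 768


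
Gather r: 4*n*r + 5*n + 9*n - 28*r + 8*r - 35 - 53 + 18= 14*n + r*(4*n - 20) - 70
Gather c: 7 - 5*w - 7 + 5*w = 0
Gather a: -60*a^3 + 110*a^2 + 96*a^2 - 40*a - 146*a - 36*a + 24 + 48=-60*a^3 + 206*a^2 - 222*a + 72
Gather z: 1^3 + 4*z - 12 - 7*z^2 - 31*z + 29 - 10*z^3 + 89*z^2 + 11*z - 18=-10*z^3 + 82*z^2 - 16*z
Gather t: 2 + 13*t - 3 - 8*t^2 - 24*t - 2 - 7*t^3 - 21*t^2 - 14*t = -7*t^3 - 29*t^2 - 25*t - 3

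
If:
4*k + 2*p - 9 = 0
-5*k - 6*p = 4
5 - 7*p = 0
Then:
No Solution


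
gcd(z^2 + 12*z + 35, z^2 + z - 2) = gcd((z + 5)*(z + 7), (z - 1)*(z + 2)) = 1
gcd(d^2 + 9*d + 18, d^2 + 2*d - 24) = d + 6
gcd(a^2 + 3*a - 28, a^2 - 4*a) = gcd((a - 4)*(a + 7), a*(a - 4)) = a - 4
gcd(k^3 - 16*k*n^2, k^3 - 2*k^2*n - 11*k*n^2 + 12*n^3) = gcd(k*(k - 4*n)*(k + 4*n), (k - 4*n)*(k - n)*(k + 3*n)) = k - 4*n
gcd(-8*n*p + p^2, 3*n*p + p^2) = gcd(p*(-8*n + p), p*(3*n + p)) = p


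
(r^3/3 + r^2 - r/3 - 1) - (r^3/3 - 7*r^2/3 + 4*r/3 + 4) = 10*r^2/3 - 5*r/3 - 5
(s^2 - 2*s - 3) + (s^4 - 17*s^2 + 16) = s^4 - 16*s^2 - 2*s + 13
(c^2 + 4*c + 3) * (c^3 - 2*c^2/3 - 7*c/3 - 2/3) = c^5 + 10*c^4/3 - 2*c^3 - 12*c^2 - 29*c/3 - 2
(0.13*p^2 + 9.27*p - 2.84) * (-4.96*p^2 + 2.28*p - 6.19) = -0.6448*p^4 - 45.6828*p^3 + 34.4173*p^2 - 63.8565*p + 17.5796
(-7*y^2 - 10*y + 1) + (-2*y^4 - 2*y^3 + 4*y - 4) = -2*y^4 - 2*y^3 - 7*y^2 - 6*y - 3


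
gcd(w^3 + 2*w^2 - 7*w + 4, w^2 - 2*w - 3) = 1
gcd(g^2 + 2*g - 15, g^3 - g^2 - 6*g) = g - 3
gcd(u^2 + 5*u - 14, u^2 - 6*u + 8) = u - 2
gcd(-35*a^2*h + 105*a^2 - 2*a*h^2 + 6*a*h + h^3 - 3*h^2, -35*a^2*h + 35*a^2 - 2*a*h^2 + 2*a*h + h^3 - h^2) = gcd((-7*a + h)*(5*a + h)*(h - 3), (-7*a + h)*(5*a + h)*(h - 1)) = 35*a^2 + 2*a*h - h^2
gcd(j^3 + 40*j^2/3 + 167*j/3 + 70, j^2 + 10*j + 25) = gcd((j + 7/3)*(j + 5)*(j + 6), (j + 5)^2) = j + 5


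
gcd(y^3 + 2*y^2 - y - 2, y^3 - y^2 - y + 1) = y^2 - 1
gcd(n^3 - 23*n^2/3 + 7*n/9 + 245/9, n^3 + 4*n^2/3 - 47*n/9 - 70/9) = n^2 - 2*n/3 - 35/9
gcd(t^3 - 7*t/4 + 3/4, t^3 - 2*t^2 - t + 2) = t - 1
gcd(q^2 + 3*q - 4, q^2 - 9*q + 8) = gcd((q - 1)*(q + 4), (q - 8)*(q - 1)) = q - 1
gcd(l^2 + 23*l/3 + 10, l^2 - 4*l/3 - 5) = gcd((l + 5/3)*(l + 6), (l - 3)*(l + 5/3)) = l + 5/3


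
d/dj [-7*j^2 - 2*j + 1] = -14*j - 2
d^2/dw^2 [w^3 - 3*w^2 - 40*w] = 6*w - 6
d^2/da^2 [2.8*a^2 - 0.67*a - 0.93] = 5.60000000000000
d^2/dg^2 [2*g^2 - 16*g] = 4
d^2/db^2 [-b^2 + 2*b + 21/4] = -2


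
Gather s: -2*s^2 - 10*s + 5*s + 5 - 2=-2*s^2 - 5*s + 3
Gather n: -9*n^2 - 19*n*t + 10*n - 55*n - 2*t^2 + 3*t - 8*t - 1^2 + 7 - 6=-9*n^2 + n*(-19*t - 45) - 2*t^2 - 5*t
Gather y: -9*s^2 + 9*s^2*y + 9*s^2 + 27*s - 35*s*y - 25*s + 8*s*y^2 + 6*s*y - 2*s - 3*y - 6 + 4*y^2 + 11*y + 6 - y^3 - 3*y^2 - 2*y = -y^3 + y^2*(8*s + 1) + y*(9*s^2 - 29*s + 6)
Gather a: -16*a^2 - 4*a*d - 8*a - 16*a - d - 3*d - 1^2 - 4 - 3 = -16*a^2 + a*(-4*d - 24) - 4*d - 8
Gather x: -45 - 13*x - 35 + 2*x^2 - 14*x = 2*x^2 - 27*x - 80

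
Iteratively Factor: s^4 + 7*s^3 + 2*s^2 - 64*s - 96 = (s + 2)*(s^3 + 5*s^2 - 8*s - 48) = (s - 3)*(s + 2)*(s^2 + 8*s + 16) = (s - 3)*(s + 2)*(s + 4)*(s + 4)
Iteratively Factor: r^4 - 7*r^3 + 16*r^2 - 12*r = (r - 3)*(r^3 - 4*r^2 + 4*r) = (r - 3)*(r - 2)*(r^2 - 2*r) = (r - 3)*(r - 2)^2*(r)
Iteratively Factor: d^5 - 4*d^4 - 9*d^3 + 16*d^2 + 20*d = (d)*(d^4 - 4*d^3 - 9*d^2 + 16*d + 20) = d*(d + 2)*(d^3 - 6*d^2 + 3*d + 10) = d*(d - 2)*(d + 2)*(d^2 - 4*d - 5) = d*(d - 5)*(d - 2)*(d + 2)*(d + 1)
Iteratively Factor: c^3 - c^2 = (c - 1)*(c^2) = c*(c - 1)*(c)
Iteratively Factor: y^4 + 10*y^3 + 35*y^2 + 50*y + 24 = (y + 2)*(y^3 + 8*y^2 + 19*y + 12) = (y + 1)*(y + 2)*(y^2 + 7*y + 12) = (y + 1)*(y + 2)*(y + 3)*(y + 4)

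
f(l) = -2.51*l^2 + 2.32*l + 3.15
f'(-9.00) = 47.50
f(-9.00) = -221.04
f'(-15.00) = 77.62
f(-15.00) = -596.40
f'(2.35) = -9.48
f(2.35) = -5.26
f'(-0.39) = 4.28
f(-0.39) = 1.86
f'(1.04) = -2.90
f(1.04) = 2.85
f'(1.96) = -7.52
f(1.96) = -1.95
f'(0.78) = -1.60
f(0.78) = 3.43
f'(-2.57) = 15.22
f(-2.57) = -19.39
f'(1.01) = -2.75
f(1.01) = 2.93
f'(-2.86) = 16.68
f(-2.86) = -24.02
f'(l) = 2.32 - 5.02*l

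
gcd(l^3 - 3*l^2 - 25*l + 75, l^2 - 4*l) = 1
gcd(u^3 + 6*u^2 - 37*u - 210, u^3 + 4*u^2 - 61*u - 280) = u^2 + 12*u + 35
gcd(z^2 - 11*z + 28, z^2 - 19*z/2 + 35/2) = z - 7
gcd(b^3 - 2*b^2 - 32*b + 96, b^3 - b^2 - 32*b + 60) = b + 6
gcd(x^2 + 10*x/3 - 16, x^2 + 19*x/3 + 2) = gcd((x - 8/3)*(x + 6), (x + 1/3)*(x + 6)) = x + 6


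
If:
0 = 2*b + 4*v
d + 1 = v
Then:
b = -2*v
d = v - 1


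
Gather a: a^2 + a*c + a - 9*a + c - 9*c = a^2 + a*(c - 8) - 8*c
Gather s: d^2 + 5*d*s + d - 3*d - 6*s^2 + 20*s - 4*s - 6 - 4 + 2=d^2 - 2*d - 6*s^2 + s*(5*d + 16) - 8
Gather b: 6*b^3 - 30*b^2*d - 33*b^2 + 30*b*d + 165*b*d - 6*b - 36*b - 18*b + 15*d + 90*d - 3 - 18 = 6*b^3 + b^2*(-30*d - 33) + b*(195*d - 60) + 105*d - 21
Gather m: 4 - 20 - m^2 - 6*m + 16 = -m^2 - 6*m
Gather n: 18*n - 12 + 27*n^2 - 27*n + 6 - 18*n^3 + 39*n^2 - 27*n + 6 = -18*n^3 + 66*n^2 - 36*n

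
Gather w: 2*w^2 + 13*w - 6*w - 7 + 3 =2*w^2 + 7*w - 4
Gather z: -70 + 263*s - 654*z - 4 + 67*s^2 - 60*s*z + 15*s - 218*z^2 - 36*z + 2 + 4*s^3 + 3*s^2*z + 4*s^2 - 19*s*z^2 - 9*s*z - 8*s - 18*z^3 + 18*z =4*s^3 + 71*s^2 + 270*s - 18*z^3 + z^2*(-19*s - 218) + z*(3*s^2 - 69*s - 672) - 72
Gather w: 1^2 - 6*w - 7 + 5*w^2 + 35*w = 5*w^2 + 29*w - 6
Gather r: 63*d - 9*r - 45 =63*d - 9*r - 45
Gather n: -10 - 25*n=-25*n - 10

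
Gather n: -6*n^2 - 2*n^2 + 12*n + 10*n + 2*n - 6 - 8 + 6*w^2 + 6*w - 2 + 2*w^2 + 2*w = -8*n^2 + 24*n + 8*w^2 + 8*w - 16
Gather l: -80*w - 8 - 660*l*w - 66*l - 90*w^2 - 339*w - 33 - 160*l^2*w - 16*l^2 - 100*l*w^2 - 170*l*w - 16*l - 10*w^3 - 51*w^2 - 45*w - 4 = l^2*(-160*w - 16) + l*(-100*w^2 - 830*w - 82) - 10*w^3 - 141*w^2 - 464*w - 45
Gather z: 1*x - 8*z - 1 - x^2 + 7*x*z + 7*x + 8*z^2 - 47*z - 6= -x^2 + 8*x + 8*z^2 + z*(7*x - 55) - 7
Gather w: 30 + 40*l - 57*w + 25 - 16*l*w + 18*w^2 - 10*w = 40*l + 18*w^2 + w*(-16*l - 67) + 55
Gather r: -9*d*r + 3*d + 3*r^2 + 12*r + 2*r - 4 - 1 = 3*d + 3*r^2 + r*(14 - 9*d) - 5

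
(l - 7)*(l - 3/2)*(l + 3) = l^3 - 11*l^2/2 - 15*l + 63/2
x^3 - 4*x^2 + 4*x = x*(x - 2)^2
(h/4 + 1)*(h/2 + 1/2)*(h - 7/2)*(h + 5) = h^4/8 + 13*h^3/16 - 3*h^2/4 - 163*h/16 - 35/4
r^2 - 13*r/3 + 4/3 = (r - 4)*(r - 1/3)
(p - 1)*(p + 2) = p^2 + p - 2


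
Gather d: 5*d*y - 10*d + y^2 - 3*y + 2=d*(5*y - 10) + y^2 - 3*y + 2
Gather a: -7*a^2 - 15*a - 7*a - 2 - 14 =-7*a^2 - 22*a - 16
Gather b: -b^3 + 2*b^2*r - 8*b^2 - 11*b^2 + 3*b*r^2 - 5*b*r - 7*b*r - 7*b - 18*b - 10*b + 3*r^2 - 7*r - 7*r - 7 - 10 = -b^3 + b^2*(2*r - 19) + b*(3*r^2 - 12*r - 35) + 3*r^2 - 14*r - 17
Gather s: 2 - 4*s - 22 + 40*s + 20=36*s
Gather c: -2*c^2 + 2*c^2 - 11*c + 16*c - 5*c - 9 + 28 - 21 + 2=0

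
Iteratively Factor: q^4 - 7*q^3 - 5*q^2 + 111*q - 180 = (q + 4)*(q^3 - 11*q^2 + 39*q - 45) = (q - 5)*(q + 4)*(q^2 - 6*q + 9) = (q - 5)*(q - 3)*(q + 4)*(q - 3)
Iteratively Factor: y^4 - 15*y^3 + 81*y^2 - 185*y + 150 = (y - 3)*(y^3 - 12*y^2 + 45*y - 50) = (y - 5)*(y - 3)*(y^2 - 7*y + 10) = (y - 5)^2*(y - 3)*(y - 2)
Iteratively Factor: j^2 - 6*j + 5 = (j - 5)*(j - 1)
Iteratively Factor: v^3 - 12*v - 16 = (v - 4)*(v^2 + 4*v + 4) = (v - 4)*(v + 2)*(v + 2)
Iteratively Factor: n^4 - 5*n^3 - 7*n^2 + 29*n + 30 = (n + 2)*(n^3 - 7*n^2 + 7*n + 15) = (n + 1)*(n + 2)*(n^2 - 8*n + 15) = (n - 3)*(n + 1)*(n + 2)*(n - 5)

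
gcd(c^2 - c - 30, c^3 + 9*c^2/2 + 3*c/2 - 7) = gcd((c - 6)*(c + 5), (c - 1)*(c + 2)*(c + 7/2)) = 1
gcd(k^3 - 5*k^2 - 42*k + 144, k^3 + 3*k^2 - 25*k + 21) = k - 3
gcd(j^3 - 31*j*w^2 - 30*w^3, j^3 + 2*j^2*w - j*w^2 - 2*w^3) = j + w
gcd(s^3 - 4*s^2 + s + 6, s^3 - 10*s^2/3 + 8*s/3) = s - 2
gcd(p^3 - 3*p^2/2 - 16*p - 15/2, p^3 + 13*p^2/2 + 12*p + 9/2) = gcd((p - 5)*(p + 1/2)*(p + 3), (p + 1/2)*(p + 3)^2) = p^2 + 7*p/2 + 3/2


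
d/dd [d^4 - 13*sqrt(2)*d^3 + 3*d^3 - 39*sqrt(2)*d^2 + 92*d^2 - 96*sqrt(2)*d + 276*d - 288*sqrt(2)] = 4*d^3 - 39*sqrt(2)*d^2 + 9*d^2 - 78*sqrt(2)*d + 184*d - 96*sqrt(2) + 276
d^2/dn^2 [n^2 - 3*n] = 2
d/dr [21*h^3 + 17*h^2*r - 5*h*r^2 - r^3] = 17*h^2 - 10*h*r - 3*r^2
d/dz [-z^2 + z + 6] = 1 - 2*z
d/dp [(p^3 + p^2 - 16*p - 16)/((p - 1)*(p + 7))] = (p^4 + 12*p^3 + p^2 + 18*p + 208)/(p^4 + 12*p^3 + 22*p^2 - 84*p + 49)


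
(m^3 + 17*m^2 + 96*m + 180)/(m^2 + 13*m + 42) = (m^2 + 11*m + 30)/(m + 7)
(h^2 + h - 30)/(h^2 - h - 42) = (h - 5)/(h - 7)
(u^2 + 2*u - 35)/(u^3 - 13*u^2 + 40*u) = (u + 7)/(u*(u - 8))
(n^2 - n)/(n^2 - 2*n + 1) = n/(n - 1)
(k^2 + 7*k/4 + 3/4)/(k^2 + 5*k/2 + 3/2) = (4*k + 3)/(2*(2*k + 3))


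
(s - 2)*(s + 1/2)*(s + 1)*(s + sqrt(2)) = s^4 - s^3/2 + sqrt(2)*s^3 - 5*s^2/2 - sqrt(2)*s^2/2 - 5*sqrt(2)*s/2 - s - sqrt(2)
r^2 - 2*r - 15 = (r - 5)*(r + 3)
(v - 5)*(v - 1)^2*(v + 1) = v^4 - 6*v^3 + 4*v^2 + 6*v - 5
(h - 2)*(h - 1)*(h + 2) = h^3 - h^2 - 4*h + 4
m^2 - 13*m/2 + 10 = (m - 4)*(m - 5/2)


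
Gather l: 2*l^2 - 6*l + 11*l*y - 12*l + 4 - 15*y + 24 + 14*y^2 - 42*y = 2*l^2 + l*(11*y - 18) + 14*y^2 - 57*y + 28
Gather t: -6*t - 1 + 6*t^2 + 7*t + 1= 6*t^2 + t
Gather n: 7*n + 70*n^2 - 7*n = 70*n^2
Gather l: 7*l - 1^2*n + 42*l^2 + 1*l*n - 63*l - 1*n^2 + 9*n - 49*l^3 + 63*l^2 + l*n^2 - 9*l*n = -49*l^3 + 105*l^2 + l*(n^2 - 8*n - 56) - n^2 + 8*n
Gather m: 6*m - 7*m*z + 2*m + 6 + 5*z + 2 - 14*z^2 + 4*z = m*(8 - 7*z) - 14*z^2 + 9*z + 8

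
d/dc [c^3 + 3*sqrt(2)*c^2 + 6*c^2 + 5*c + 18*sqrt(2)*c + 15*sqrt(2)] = 3*c^2 + 6*sqrt(2)*c + 12*c + 5 + 18*sqrt(2)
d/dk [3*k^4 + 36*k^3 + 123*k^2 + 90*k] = 12*k^3 + 108*k^2 + 246*k + 90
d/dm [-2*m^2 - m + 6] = -4*m - 1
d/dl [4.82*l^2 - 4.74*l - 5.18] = 9.64*l - 4.74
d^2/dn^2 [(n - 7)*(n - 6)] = 2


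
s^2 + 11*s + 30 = (s + 5)*(s + 6)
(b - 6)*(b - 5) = b^2 - 11*b + 30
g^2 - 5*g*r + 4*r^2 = (g - 4*r)*(g - r)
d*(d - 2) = d^2 - 2*d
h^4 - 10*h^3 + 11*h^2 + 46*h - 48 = (h - 8)*(h - 3)*(h - 1)*(h + 2)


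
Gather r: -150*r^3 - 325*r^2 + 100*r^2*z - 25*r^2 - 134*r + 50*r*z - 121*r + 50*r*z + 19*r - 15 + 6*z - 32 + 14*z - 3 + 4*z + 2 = -150*r^3 + r^2*(100*z - 350) + r*(100*z - 236) + 24*z - 48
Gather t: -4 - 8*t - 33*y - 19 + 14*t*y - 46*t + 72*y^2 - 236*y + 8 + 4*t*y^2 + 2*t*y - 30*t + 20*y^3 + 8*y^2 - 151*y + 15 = t*(4*y^2 + 16*y - 84) + 20*y^3 + 80*y^2 - 420*y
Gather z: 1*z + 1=z + 1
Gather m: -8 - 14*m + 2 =-14*m - 6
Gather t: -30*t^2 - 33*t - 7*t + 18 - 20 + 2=-30*t^2 - 40*t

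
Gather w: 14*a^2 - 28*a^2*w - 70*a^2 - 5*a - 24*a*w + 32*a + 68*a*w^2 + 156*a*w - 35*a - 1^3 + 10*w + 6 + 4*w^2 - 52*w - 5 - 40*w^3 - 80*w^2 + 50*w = -56*a^2 - 8*a - 40*w^3 + w^2*(68*a - 76) + w*(-28*a^2 + 132*a + 8)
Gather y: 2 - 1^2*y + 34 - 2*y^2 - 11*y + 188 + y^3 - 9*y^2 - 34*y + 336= y^3 - 11*y^2 - 46*y + 560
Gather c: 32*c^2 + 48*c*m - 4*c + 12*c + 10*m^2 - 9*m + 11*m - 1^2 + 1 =32*c^2 + c*(48*m + 8) + 10*m^2 + 2*m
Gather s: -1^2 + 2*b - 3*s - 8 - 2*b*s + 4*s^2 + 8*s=2*b + 4*s^2 + s*(5 - 2*b) - 9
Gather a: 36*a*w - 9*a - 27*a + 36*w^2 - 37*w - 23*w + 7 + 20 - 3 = a*(36*w - 36) + 36*w^2 - 60*w + 24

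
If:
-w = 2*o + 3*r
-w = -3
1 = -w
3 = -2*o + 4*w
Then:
No Solution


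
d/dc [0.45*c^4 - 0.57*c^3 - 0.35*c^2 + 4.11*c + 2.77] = 1.8*c^3 - 1.71*c^2 - 0.7*c + 4.11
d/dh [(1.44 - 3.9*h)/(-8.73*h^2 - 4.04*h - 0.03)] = (-34.047*h^2 + 25.1424*h + 5.9346)/(76.2129*h^4 + 70.5384*h^3 + 16.8454*h^2 + 0.2424*h + 0.0009)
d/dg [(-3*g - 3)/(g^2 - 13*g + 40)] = 3*(g^2 + 2*g - 53)/(g^4 - 26*g^3 + 249*g^2 - 1040*g + 1600)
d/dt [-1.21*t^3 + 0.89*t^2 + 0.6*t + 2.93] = -3.63*t^2 + 1.78*t + 0.6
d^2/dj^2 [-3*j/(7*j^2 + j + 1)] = 6*(-j*(14*j + 1)^2 + (21*j + 1)*(7*j^2 + j + 1))/(7*j^2 + j + 1)^3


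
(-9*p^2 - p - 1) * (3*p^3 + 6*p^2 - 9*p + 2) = -27*p^5 - 57*p^4 + 72*p^3 - 15*p^2 + 7*p - 2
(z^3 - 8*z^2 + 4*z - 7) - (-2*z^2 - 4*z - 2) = z^3 - 6*z^2 + 8*z - 5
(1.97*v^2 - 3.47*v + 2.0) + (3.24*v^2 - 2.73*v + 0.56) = 5.21*v^2 - 6.2*v + 2.56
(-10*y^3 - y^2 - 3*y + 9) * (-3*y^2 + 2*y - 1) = 30*y^5 - 17*y^4 + 17*y^3 - 32*y^2 + 21*y - 9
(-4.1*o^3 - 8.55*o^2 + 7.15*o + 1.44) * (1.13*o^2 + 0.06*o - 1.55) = -4.633*o^5 - 9.9075*o^4 + 13.9215*o^3 + 15.3087*o^2 - 10.9961*o - 2.232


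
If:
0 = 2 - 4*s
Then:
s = 1/2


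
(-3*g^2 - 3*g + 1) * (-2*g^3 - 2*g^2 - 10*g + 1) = 6*g^5 + 12*g^4 + 34*g^3 + 25*g^2 - 13*g + 1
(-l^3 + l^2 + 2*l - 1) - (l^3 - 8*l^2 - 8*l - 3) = -2*l^3 + 9*l^2 + 10*l + 2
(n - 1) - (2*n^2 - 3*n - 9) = -2*n^2 + 4*n + 8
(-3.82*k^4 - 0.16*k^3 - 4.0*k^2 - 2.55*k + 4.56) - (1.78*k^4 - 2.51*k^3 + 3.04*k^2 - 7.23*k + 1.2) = -5.6*k^4 + 2.35*k^3 - 7.04*k^2 + 4.68*k + 3.36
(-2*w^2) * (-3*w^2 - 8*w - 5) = 6*w^4 + 16*w^3 + 10*w^2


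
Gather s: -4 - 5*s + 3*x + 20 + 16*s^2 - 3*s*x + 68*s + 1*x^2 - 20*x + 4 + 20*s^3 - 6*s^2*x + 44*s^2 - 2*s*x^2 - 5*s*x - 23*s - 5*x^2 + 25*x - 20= 20*s^3 + s^2*(60 - 6*x) + s*(-2*x^2 - 8*x + 40) - 4*x^2 + 8*x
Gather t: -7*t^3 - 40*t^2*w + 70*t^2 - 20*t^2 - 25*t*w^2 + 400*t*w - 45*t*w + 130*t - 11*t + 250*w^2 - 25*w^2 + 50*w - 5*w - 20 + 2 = -7*t^3 + t^2*(50 - 40*w) + t*(-25*w^2 + 355*w + 119) + 225*w^2 + 45*w - 18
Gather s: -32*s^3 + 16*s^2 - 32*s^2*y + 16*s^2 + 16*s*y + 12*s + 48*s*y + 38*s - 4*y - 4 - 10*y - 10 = -32*s^3 + s^2*(32 - 32*y) + s*(64*y + 50) - 14*y - 14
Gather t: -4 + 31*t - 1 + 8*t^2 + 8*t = 8*t^2 + 39*t - 5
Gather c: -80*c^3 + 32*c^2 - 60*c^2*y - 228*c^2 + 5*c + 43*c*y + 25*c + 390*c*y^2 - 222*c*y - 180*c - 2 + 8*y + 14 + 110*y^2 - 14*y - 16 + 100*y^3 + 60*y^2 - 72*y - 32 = -80*c^3 + c^2*(-60*y - 196) + c*(390*y^2 - 179*y - 150) + 100*y^3 + 170*y^2 - 78*y - 36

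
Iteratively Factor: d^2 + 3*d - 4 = (d + 4)*(d - 1)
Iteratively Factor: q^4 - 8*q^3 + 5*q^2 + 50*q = (q)*(q^3 - 8*q^2 + 5*q + 50) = q*(q - 5)*(q^2 - 3*q - 10) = q*(q - 5)*(q + 2)*(q - 5)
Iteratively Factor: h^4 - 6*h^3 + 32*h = (h + 2)*(h^3 - 8*h^2 + 16*h) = (h - 4)*(h + 2)*(h^2 - 4*h) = h*(h - 4)*(h + 2)*(h - 4)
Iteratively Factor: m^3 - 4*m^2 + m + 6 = (m - 3)*(m^2 - m - 2) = (m - 3)*(m - 2)*(m + 1)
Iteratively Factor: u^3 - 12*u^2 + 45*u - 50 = (u - 5)*(u^2 - 7*u + 10) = (u - 5)*(u - 2)*(u - 5)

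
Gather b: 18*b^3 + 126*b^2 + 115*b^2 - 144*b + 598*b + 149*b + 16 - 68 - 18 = 18*b^3 + 241*b^2 + 603*b - 70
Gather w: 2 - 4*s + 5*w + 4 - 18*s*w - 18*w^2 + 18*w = -4*s - 18*w^2 + w*(23 - 18*s) + 6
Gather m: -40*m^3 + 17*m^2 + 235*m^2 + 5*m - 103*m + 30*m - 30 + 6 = -40*m^3 + 252*m^2 - 68*m - 24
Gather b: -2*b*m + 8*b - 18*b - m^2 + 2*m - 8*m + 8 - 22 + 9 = b*(-2*m - 10) - m^2 - 6*m - 5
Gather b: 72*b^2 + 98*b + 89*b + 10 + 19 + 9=72*b^2 + 187*b + 38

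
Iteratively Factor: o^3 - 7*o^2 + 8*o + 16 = (o - 4)*(o^2 - 3*o - 4) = (o - 4)*(o + 1)*(o - 4)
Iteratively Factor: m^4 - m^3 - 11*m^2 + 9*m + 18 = (m + 3)*(m^3 - 4*m^2 + m + 6) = (m - 3)*(m + 3)*(m^2 - m - 2) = (m - 3)*(m + 1)*(m + 3)*(m - 2)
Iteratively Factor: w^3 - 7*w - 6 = (w + 2)*(w^2 - 2*w - 3) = (w - 3)*(w + 2)*(w + 1)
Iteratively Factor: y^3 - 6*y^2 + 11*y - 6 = (y - 2)*(y^2 - 4*y + 3) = (y - 3)*(y - 2)*(y - 1)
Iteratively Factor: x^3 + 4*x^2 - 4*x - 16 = (x - 2)*(x^2 + 6*x + 8) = (x - 2)*(x + 4)*(x + 2)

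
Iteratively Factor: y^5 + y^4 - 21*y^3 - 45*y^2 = (y - 5)*(y^4 + 6*y^3 + 9*y^2) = y*(y - 5)*(y^3 + 6*y^2 + 9*y) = y*(y - 5)*(y + 3)*(y^2 + 3*y) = y*(y - 5)*(y + 3)^2*(y)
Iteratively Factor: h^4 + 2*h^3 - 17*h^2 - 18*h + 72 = (h - 3)*(h^3 + 5*h^2 - 2*h - 24) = (h - 3)*(h + 3)*(h^2 + 2*h - 8) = (h - 3)*(h + 3)*(h + 4)*(h - 2)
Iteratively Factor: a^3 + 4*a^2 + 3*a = (a + 1)*(a^2 + 3*a) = a*(a + 1)*(a + 3)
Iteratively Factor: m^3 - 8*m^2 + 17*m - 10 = (m - 1)*(m^2 - 7*m + 10) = (m - 5)*(m - 1)*(m - 2)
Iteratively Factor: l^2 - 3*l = (l - 3)*(l)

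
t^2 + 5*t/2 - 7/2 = (t - 1)*(t + 7/2)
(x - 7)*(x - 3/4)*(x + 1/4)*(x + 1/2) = x^4 - 7*x^3 - 7*x^2/16 + 95*x/32 + 21/32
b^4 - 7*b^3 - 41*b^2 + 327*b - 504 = (b - 8)*(b - 3)^2*(b + 7)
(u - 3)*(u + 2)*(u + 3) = u^3 + 2*u^2 - 9*u - 18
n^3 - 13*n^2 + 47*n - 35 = (n - 7)*(n - 5)*(n - 1)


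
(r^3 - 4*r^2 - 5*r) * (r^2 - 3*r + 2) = r^5 - 7*r^4 + 9*r^3 + 7*r^2 - 10*r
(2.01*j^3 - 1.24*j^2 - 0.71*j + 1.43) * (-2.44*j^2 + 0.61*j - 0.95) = -4.9044*j^5 + 4.2517*j^4 - 0.9335*j^3 - 2.7443*j^2 + 1.5468*j - 1.3585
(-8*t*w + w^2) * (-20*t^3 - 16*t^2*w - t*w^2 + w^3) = 160*t^4*w + 108*t^3*w^2 - 8*t^2*w^3 - 9*t*w^4 + w^5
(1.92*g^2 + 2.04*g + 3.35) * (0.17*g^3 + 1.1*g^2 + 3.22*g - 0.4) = 0.3264*g^5 + 2.4588*g^4 + 8.9959*g^3 + 9.4858*g^2 + 9.971*g - 1.34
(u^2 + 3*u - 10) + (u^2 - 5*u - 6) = 2*u^2 - 2*u - 16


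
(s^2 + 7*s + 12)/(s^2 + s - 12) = (s + 3)/(s - 3)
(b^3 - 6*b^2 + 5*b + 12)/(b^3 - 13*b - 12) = (b - 3)/(b + 3)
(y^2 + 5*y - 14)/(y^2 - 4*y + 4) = (y + 7)/(y - 2)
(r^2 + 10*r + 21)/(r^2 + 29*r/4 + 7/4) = 4*(r + 3)/(4*r + 1)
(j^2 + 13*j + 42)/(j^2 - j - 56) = (j + 6)/(j - 8)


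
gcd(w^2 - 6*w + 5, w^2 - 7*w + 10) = w - 5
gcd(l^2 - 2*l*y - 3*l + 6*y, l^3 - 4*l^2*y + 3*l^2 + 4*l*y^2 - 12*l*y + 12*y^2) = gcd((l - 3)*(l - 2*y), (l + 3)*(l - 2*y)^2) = -l + 2*y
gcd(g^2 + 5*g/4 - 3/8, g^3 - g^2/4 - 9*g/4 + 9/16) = g^2 + 5*g/4 - 3/8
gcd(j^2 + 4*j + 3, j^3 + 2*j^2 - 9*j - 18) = j + 3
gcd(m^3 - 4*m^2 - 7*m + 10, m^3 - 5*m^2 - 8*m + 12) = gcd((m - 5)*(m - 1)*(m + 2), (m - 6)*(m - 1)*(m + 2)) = m^2 + m - 2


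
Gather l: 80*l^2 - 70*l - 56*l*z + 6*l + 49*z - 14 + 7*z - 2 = 80*l^2 + l*(-56*z - 64) + 56*z - 16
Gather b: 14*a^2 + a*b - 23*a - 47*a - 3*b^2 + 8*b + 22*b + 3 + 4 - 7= 14*a^2 - 70*a - 3*b^2 + b*(a + 30)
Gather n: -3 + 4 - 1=0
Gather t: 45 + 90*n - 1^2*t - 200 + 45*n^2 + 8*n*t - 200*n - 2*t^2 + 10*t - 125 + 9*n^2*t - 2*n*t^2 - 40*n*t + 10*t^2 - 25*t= 45*n^2 - 110*n + t^2*(8 - 2*n) + t*(9*n^2 - 32*n - 16) - 280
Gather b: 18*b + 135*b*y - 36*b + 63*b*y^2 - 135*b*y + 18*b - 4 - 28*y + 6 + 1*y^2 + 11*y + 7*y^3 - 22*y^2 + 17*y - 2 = 63*b*y^2 + 7*y^3 - 21*y^2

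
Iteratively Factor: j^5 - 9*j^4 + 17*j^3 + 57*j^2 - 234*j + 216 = (j - 2)*(j^4 - 7*j^3 + 3*j^2 + 63*j - 108) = (j - 2)*(j + 3)*(j^3 - 10*j^2 + 33*j - 36) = (j - 3)*(j - 2)*(j + 3)*(j^2 - 7*j + 12) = (j - 4)*(j - 3)*(j - 2)*(j + 3)*(j - 3)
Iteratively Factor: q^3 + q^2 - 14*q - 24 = (q + 2)*(q^2 - q - 12) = (q - 4)*(q + 2)*(q + 3)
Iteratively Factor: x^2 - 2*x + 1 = (x - 1)*(x - 1)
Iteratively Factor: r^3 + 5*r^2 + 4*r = (r)*(r^2 + 5*r + 4) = r*(r + 4)*(r + 1)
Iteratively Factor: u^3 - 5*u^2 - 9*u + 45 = (u + 3)*(u^2 - 8*u + 15) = (u - 5)*(u + 3)*(u - 3)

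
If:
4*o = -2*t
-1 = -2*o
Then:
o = 1/2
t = -1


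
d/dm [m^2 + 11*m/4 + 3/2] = 2*m + 11/4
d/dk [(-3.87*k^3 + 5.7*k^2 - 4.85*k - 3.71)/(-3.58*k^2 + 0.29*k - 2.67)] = (13.8546*k^4 - 2.2446*k^3 + 15.2887*k^2 - 57.0016*k + 14.0254)/(12.8164*k^4 - 2.0764*k^3 + 19.2013*k^2 - 1.5486*k + 7.1289)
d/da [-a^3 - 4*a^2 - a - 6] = -3*a^2 - 8*a - 1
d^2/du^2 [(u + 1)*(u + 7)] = 2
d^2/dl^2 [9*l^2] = 18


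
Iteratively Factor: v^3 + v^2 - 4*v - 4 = (v + 2)*(v^2 - v - 2) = (v - 2)*(v + 2)*(v + 1)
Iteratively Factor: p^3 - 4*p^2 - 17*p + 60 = (p + 4)*(p^2 - 8*p + 15) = (p - 3)*(p + 4)*(p - 5)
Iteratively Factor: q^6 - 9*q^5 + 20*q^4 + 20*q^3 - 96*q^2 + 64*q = (q - 2)*(q^5 - 7*q^4 + 6*q^3 + 32*q^2 - 32*q) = (q - 2)*(q - 1)*(q^4 - 6*q^3 + 32*q) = (q - 2)*(q - 1)*(q + 2)*(q^3 - 8*q^2 + 16*q) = (q - 4)*(q - 2)*(q - 1)*(q + 2)*(q^2 - 4*q) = (q - 4)^2*(q - 2)*(q - 1)*(q + 2)*(q)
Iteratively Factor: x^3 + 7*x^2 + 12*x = (x + 4)*(x^2 + 3*x) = x*(x + 4)*(x + 3)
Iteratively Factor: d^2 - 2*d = (d - 2)*(d)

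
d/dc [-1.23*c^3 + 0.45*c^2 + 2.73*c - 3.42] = -3.69*c^2 + 0.9*c + 2.73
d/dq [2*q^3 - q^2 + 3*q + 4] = 6*q^2 - 2*q + 3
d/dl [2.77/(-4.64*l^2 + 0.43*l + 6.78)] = (25.7056*l - 1.1911)/(-4.64*l^2 + 0.43*l + 6.78)^2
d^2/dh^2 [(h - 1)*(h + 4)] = 2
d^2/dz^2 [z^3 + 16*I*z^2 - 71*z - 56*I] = 6*z + 32*I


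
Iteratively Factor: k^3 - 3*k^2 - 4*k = (k)*(k^2 - 3*k - 4) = k*(k + 1)*(k - 4)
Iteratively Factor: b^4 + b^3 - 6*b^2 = (b - 2)*(b^3 + 3*b^2) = b*(b - 2)*(b^2 + 3*b) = b*(b - 2)*(b + 3)*(b)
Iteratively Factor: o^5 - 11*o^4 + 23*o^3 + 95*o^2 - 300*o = (o - 5)*(o^4 - 6*o^3 - 7*o^2 + 60*o) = o*(o - 5)*(o^3 - 6*o^2 - 7*o + 60) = o*(o - 5)*(o - 4)*(o^2 - 2*o - 15) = o*(o - 5)^2*(o - 4)*(o + 3)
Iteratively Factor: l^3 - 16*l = (l + 4)*(l^2 - 4*l) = l*(l + 4)*(l - 4)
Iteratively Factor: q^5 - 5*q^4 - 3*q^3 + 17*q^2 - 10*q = (q - 1)*(q^4 - 4*q^3 - 7*q^2 + 10*q) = q*(q - 1)*(q^3 - 4*q^2 - 7*q + 10) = q*(q - 1)^2*(q^2 - 3*q - 10) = q*(q - 1)^2*(q + 2)*(q - 5)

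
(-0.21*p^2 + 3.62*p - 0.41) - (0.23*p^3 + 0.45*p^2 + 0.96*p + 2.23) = -0.23*p^3 - 0.66*p^2 + 2.66*p - 2.64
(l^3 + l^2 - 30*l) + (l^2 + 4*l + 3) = l^3 + 2*l^2 - 26*l + 3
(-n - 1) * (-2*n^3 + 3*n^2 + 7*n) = 2*n^4 - n^3 - 10*n^2 - 7*n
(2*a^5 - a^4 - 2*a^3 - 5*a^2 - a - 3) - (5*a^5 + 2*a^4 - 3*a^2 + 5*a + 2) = -3*a^5 - 3*a^4 - 2*a^3 - 2*a^2 - 6*a - 5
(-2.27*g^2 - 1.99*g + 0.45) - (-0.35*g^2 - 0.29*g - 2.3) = -1.92*g^2 - 1.7*g + 2.75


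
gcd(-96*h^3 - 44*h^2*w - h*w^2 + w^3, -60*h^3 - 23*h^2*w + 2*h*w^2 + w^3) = 12*h^2 + 7*h*w + w^2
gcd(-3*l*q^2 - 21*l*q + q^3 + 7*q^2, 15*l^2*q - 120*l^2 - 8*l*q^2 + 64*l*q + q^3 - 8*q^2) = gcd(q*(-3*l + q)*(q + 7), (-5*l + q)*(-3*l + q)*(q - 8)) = -3*l + q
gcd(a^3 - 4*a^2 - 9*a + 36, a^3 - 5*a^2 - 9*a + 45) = a^2 - 9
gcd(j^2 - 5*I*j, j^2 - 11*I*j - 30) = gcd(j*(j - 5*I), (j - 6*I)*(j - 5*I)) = j - 5*I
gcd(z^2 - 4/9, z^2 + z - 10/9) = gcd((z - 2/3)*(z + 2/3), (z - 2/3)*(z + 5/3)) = z - 2/3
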